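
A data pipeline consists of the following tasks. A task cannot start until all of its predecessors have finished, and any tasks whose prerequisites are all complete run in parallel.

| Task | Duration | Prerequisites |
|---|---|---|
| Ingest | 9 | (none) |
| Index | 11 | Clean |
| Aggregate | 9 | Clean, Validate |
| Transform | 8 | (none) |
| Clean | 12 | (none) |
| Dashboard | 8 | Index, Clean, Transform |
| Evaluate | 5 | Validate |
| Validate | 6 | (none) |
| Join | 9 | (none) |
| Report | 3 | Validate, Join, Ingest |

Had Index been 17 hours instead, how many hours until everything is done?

37

The binding path is Clean→Index→Dashboard = 12+11+8 = 31; finish at 31 hours.
Index lies on that path, so at 17 hours the path becomes 37 hours.
That remains the longest chain; total 37 hours.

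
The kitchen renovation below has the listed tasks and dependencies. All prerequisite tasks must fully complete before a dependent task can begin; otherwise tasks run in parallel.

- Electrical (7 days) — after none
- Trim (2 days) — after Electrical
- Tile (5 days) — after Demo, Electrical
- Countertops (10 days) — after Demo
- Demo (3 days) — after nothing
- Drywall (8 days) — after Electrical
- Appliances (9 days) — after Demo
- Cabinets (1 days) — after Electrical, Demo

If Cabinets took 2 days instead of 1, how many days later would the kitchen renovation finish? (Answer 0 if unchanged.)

Actual critical path: Electrical→Drywall = 7+8 = 15 ⇒ 15 days.
Cabinets has 7 days of float (longest path through it is 8).
The critical path is still Electrical→Drywall; finish is now 15 days.
Change in finish: 15 − 15 = +0 days.

0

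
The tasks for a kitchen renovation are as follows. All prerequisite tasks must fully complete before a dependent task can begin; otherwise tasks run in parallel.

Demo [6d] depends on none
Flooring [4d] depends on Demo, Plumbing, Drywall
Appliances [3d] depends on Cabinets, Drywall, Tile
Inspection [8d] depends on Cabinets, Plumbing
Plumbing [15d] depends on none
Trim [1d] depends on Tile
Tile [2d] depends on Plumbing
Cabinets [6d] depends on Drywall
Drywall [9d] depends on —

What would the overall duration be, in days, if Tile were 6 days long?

The binding path is Plumbing→Inspection = 15+8 = 23; finish at 23 days.
The longest path through Tile is only 20 days, so Tile has float 3.
The binding chain switches to Plumbing→Tile→Appliances = 15+6+3 = 24; finish 24 days.

24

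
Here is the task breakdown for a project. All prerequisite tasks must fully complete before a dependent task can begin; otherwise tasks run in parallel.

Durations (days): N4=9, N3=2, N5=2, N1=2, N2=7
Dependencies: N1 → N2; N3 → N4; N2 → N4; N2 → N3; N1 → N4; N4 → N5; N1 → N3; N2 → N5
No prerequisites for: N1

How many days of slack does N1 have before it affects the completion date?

N1→N2→N3→N4→N5 = 2+7+2+9+2 = 22 sets the makespan at 22 days.
N1 finishes as early as 2 and must finish by 2.
So N1 can slip 2 − 2 = 0 days.

0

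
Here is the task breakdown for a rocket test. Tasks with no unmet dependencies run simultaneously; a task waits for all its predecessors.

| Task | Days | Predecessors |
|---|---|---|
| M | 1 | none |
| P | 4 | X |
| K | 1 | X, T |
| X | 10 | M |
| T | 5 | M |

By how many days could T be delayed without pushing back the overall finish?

The longest chain is M→X→P = 1+10+4 = 15; overall finish 15 days.
T finishes as early as 6 and must finish by 14.
So T can slip 14 − 6 = 8 days.

8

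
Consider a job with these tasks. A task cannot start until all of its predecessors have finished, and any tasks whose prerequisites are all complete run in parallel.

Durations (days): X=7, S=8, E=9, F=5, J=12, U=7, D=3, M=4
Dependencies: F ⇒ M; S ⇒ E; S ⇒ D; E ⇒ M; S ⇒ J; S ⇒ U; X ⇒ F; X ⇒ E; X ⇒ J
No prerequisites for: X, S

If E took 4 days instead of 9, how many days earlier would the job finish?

Critical path before the change: S→E→M = 8+9+4 = 21 giving 21 days.
Since E is critical, the -5 change carries straight to that chain (now 16 days).
Now S→J = 8+12 = 20 is longest, so the finish becomes 20 days.
Change in finish: 20 − 21 = -1 days.

1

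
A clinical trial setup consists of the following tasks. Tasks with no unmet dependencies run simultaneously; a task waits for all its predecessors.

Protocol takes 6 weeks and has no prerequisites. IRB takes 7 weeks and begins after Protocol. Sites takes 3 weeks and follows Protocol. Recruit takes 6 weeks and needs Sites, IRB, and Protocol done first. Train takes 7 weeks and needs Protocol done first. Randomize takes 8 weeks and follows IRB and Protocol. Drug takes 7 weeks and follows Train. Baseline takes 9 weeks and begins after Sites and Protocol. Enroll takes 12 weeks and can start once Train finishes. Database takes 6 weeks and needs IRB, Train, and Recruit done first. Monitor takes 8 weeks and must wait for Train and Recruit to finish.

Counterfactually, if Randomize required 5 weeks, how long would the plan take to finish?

27

Critical path before the change: Protocol→IRB→Recruit→Monitor = 6+7+6+8 = 27 giving 27 weeks.
Randomize has 6 weeks of float (longest path through it is 21).
No other chain overtakes it, so the finish is 27 weeks.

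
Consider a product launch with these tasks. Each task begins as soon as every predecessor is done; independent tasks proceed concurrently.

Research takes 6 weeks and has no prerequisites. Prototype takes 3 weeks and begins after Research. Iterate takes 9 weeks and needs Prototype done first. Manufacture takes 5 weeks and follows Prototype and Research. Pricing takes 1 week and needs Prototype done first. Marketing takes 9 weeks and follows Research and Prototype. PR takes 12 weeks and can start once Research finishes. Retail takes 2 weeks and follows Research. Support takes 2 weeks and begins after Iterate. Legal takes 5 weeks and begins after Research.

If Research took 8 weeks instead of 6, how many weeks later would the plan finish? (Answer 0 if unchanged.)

2

Critical path before the change: Research→Prototype→Iterate→Support = 6+3+9+2 = 20 giving 20 weeks.
Since Research is critical, the +2 change carries straight to that chain (now 22 weeks).
The critical path is still Research→Prototype→Iterate→Support; finish is now 22 weeks.
Change in finish: 22 − 20 = +2 weeks.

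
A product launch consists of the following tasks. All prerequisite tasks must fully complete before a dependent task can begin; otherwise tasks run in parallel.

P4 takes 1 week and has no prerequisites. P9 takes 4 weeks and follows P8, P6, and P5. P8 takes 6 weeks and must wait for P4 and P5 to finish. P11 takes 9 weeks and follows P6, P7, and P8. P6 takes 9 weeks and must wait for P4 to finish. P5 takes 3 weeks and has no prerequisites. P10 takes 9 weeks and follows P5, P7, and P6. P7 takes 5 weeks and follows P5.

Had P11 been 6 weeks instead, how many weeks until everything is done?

19

As given, the longest chain is P4→P6→P11 = 1+9+9 = 19, so the finish is 19 weeks.
Since P11 is critical, the -3 change carries straight to that chain (now 16 weeks).
The binding chain switches to P4→P6→P10 = 1+9+9 = 19; finish 19 weeks.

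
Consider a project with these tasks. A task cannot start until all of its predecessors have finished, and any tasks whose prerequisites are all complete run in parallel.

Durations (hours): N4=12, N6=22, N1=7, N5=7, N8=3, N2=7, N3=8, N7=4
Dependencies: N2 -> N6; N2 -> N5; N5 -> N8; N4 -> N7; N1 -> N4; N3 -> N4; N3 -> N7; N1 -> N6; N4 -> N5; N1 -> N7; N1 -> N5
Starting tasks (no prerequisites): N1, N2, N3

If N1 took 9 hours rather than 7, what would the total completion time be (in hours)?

The binding path is N3→N4→N5→N8 = 8+12+7+3 = 30; finish at 30 hours.
N1 has 1 hour of float (longest path through it is 29).
The binding chain switches to N1→N4→N5→N8 = 9+12+7+3 = 31; finish 31 hours.

31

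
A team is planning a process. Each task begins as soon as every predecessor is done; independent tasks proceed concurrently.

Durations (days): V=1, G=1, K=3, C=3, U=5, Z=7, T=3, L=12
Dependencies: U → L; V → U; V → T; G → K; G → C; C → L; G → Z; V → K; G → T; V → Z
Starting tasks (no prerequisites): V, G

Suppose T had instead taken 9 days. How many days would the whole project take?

18

Critical path before the change: V→U→L = 1+5+12 = 18 giving 18 days.
T is off the critical path — its longest chain is 4 days, giving 14 of slack.
The critical path is still V→U→L; finish is now 18 days.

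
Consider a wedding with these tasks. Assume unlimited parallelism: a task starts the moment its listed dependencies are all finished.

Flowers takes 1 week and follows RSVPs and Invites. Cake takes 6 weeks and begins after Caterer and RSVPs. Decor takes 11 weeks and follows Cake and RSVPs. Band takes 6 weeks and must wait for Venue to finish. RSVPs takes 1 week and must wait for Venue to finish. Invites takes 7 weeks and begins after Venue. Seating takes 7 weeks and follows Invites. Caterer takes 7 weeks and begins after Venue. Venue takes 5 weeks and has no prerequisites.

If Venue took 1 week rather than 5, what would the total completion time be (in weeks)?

25

The binding path is Venue→Caterer→Cake→Decor = 5+7+6+11 = 29; finish at 29 weeks.
Venue is on the critical path; changing it to 1 makes that path 25 weeks.
That remains the longest chain; total 25 weeks.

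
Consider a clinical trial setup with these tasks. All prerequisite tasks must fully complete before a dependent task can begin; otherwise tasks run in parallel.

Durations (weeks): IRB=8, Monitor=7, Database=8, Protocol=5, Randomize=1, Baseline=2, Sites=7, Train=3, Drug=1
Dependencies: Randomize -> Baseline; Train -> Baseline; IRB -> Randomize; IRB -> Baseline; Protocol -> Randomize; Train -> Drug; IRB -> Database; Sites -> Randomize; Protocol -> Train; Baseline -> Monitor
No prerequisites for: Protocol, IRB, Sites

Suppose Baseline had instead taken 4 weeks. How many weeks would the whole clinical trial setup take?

20

The binding path is IRB→Randomize→Baseline→Monitor = 8+1+2+7 = 18; finish at 18 weeks.
Baseline lies on that path, so at 4 weeks the path becomes 20 weeks.
That remains the longest chain; total 20 weeks.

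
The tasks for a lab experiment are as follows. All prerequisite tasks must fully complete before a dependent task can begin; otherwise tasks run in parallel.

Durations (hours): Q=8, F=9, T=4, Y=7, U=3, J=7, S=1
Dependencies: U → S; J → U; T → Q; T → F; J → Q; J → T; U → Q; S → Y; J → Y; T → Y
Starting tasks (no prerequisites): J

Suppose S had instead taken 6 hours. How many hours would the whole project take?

23

Critical path before the change: J→T→F = 7+4+9 = 20 giving 20 hours.
S has 2 hours of float (longest path through it is 18).
The binding chain switches to J→U→S→Y = 7+3+6+7 = 23; finish 23 hours.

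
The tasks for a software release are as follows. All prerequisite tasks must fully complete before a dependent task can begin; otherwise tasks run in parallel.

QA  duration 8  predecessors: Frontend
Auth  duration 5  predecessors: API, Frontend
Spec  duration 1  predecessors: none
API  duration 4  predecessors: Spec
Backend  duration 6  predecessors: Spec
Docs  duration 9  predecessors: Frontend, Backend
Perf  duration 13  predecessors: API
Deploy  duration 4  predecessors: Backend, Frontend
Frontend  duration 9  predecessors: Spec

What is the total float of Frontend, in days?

0

The longest chain is Spec→Frontend→Docs = 1+9+9 = 19; overall finish 19 days.
Frontend finishes as early as 10 and must finish by 10.
So Frontend can slip 10 − 10 = 0 days.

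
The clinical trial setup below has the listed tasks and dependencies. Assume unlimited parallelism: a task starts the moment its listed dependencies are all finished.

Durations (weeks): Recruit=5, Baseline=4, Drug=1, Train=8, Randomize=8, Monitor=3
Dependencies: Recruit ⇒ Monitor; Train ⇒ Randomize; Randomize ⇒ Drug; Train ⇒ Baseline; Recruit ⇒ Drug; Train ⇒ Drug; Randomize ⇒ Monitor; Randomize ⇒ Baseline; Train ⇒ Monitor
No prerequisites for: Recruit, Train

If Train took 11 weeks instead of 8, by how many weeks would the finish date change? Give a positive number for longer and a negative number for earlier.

Critical path before the change: Train→Randomize→Baseline = 8+8+4 = 20 giving 20 weeks.
Since Train is critical, the +3 change carries straight to that chain (now 23 weeks).
That remains the longest chain; total 23 weeks.
Change in finish: 23 − 20 = +3 weeks.

3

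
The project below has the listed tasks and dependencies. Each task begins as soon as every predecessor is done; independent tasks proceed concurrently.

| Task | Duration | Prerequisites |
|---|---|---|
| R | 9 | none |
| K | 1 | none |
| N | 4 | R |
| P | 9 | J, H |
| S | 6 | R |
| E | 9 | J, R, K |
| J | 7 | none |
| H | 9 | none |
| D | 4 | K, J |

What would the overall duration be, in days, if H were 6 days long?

18

Actual critical path: H→P = 9+9 = 18 ⇒ 18 days.
H is on the critical path; changing it to 6 makes that path 15 days.
The binding chain switches to R→E = 9+9 = 18; finish 18 days.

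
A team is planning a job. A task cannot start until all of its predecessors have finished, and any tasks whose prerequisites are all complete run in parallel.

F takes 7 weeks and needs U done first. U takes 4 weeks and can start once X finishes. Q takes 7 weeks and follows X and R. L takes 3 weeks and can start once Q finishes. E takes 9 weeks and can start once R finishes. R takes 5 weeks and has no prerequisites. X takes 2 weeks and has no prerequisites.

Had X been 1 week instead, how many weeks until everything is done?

Baseline: R→Q→L = 5+7+3 = 15 → 15 weeks.
X has 2 weeks of float (longest path through it is 13).
No other chain overtakes it, so the finish is 15 weeks.

15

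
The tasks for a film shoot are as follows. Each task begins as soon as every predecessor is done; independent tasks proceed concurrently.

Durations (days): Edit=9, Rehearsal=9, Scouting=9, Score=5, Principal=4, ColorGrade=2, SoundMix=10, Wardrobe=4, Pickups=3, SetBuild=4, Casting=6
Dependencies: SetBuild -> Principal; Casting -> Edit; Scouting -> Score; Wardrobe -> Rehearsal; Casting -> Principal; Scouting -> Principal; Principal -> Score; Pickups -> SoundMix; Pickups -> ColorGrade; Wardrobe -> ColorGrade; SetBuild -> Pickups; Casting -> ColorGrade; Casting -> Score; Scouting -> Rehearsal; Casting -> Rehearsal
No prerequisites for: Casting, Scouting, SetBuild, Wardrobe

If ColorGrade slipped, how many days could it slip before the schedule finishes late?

9

Critical path: Scouting→Rehearsal = 9+9 = 18, so the finish is 18 days.
Longest path through ColorGrade: 9 days (earliest finish 9, latest finish 18).
So ColorGrade can slip 18 − 9 = 9 days.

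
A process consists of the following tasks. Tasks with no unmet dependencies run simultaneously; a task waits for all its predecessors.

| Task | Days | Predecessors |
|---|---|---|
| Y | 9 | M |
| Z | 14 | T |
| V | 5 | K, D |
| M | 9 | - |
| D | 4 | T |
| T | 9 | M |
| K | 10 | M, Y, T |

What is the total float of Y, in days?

M→Y→K→V = 9+9+10+5 = 33 sets the makespan at 33 days.
Y finishes as early as 18 and must finish by 18.
Float = 33 − 33 = 0.

0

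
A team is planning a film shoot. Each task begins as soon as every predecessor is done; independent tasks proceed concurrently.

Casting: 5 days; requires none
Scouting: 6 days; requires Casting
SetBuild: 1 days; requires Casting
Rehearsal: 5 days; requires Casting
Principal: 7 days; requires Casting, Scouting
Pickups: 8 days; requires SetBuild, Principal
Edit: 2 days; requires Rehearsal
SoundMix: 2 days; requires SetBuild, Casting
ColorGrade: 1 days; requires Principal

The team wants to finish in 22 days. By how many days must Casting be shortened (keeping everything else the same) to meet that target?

Current finish: 26 days; target: 22.
Casting is on every critical path, so each day cut from Casting cuts the finish by one (this holds down to a finish of 22).
Need 26 − 22 = 4 days off Casting → Casting becomes 1 day, finish becomes 22.

4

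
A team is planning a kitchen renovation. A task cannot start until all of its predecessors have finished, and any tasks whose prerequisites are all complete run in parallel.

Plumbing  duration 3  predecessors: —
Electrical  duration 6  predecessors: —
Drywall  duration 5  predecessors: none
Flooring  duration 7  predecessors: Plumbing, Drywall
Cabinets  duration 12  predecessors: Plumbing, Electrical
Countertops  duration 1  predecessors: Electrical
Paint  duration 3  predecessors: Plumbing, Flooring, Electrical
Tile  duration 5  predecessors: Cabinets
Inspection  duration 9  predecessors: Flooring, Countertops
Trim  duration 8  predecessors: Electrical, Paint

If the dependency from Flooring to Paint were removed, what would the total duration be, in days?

23

With the dependency in place, Electrical→Cabinets→Tile = 6+12+5 = 23 sets the finish at 23 days.
Without Flooring→Paint, Paint's earliest start moves from 12 to 6.
After: Electrical→Cabinets→Tile = 6+12+5 = 23 → 23 days.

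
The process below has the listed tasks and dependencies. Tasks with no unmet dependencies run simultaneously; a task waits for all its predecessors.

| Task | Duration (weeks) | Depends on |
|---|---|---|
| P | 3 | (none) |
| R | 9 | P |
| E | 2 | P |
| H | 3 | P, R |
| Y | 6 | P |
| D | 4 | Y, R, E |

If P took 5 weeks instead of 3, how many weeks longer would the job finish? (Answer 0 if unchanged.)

Actual critical path: P→R→D = 3+9+4 = 16 ⇒ 16 weeks.
P lies on that path, so at 5 weeks the path becomes 18 weeks.
No other chain overtakes it, so the finish is 18 weeks.
Change in finish: 18 − 16 = +2 weeks.

2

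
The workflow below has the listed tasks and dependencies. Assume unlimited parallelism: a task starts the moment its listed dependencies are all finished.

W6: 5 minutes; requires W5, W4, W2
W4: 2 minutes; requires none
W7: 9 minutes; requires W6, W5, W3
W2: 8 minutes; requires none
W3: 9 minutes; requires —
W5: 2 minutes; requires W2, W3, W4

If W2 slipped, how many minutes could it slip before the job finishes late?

The longest chain is W3→W5→W6→W7 = 9+2+5+9 = 25; overall finish 25 minutes.
W2 finishes as early as 8 and must finish by 9.
Float = 25 − 24 = 1.

1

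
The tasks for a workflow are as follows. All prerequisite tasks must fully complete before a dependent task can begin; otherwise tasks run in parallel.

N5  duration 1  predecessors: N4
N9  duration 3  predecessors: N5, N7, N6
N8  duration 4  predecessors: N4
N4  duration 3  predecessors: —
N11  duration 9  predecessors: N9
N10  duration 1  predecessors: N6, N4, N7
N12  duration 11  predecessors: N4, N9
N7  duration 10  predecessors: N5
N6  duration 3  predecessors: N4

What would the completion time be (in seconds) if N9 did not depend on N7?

With the dependency in place, N4→N5→N7→N9→N12 = 3+1+10+3+11 = 28 sets the finish at 28 seconds.
Without N7→N9, N9's earliest start moves from 14 to 6.
After: N4→N6→N9→N12 = 3+3+3+11 = 20 → 20 seconds.

20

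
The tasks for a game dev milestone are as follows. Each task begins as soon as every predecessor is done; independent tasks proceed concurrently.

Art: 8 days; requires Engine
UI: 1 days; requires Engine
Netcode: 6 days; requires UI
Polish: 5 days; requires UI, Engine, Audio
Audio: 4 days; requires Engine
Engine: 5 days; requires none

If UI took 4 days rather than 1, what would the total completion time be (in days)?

15

Critical path before the change: Engine→Audio→Polish = 5+4+5 = 14 giving 14 days.
UI has 2 days of float (longest path through it is 12).
New critical path: Engine→UI→Netcode = 5+4+6 = 15 ⇒ 15 days.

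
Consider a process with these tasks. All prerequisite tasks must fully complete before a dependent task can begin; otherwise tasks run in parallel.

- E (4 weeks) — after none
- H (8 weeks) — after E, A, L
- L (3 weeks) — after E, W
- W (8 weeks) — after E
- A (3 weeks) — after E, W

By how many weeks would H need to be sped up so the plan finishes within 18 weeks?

5

Current finish: 23 weeks; target: 18.
H is on every critical path, so each week cut from H cuts the finish by one (this holds down to a finish of 16).
Need 23 − 18 = 5 weeks off H → H becomes 3 weeks, finish becomes 18.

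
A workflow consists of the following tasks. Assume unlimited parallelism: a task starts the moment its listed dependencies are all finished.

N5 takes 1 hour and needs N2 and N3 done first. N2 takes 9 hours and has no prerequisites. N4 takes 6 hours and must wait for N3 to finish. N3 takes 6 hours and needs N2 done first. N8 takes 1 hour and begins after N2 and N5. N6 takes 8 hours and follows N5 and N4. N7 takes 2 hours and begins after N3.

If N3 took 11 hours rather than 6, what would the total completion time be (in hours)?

The binding path is N2→N3→N4→N6 = 9+6+6+8 = 29; finish at 29 hours.
N3 is on the critical path; changing it to 11 makes that path 34 hours.
That remains the longest chain; total 34 hours.

34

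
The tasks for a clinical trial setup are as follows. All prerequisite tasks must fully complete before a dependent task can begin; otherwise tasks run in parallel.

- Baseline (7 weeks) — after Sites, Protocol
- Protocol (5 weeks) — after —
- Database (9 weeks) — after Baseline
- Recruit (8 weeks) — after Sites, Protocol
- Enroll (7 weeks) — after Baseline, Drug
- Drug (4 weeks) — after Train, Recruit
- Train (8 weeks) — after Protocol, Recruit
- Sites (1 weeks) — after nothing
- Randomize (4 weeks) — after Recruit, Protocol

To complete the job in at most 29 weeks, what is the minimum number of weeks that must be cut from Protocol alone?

Current finish: 32 weeks; target: 29.
Protocol is on every critical path, so each week cut from Protocol cuts the finish by one (this holds down to a finish of 28).
Need 32 − 29 = 3 weeks off Protocol → Protocol becomes 2 weeks, finish becomes 29.

3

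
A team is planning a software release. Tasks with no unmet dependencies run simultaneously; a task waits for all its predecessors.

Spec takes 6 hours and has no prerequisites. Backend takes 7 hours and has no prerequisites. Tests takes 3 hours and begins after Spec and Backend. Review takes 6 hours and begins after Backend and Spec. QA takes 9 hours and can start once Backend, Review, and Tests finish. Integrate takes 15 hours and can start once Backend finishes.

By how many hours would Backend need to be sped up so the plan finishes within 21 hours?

1

Current finish: 22 hours; target: 21.
Backend is on every critical path, so each hour cut from Backend cuts the finish by one (this holds down to a finish of 21).
Need 22 − 21 = 1 hour off Backend → Backend becomes 6 hours, finish becomes 21.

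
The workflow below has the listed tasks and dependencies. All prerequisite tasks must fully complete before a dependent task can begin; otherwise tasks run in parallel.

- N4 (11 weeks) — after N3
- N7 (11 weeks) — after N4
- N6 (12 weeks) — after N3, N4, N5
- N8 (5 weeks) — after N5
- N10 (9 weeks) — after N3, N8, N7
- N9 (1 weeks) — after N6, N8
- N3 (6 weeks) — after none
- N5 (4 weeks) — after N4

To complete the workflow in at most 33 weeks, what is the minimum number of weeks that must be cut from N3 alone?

4

Current finish: 37 weeks; target: 33.
N3 is on every critical path, so each week cut from N3 cuts the finish by one (this holds down to a finish of 32).
Need 37 − 33 = 4 weeks off N3 → N3 becomes 2 weeks, finish becomes 33.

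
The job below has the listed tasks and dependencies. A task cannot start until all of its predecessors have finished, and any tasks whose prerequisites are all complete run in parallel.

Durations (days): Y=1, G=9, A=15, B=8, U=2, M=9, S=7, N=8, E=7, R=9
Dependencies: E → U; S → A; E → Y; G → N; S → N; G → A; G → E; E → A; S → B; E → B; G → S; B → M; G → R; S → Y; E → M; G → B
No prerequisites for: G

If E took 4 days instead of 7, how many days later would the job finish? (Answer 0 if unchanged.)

0

The binding path is G→E→B→M = 9+7+8+9 = 33; finish at 33 days.
Since E is critical, the -3 change carries straight to that chain (now 30 days).
Now G→S→B→M = 9+7+8+9 = 33 is longest, so the finish becomes 33 days.
Change in finish: 33 − 33 = +0 days.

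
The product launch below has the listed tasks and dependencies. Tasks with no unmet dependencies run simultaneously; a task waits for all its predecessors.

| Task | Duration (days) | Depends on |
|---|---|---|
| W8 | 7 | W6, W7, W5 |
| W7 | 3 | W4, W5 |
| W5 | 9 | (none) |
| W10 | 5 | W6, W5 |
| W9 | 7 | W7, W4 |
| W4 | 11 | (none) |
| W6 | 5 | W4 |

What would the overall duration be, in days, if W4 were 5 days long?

19

As given, the longest chain is W4→W6→W8 = 11+5+7 = 23, so the finish is 23 days.
W4 lies on that path, so at 5 days the path becomes 17 days.
The binding chain switches to W5→W7→W8 = 9+3+7 = 19; finish 19 days.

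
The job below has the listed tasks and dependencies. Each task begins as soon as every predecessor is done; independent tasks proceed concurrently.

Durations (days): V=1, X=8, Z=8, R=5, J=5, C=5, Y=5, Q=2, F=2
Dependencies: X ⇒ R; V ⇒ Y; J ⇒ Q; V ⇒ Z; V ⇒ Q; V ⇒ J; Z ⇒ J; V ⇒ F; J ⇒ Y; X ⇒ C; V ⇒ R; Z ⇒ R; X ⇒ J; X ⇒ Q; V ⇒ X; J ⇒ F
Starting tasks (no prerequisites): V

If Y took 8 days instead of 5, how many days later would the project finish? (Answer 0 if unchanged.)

3

The binding path is V→X→J→Y = 1+8+5+5 = 19; finish at 19 days.
Y is on the critical path; changing it to 8 makes that path 22 days.
No other chain overtakes it, so the finish is 22 days.
Change in finish: 22 − 19 = +3 days.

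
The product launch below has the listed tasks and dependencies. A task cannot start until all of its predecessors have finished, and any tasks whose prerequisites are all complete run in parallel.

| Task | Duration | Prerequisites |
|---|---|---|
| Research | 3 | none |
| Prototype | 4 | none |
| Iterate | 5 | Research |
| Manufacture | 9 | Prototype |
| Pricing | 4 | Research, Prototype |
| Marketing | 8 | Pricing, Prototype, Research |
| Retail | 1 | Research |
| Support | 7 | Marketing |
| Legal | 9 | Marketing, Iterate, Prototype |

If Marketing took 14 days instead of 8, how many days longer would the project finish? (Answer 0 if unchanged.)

As given, the longest chain is Prototype→Pricing→Marketing→Legal = 4+4+8+9 = 25, so the finish is 25 days.
Marketing is on the critical path; changing it to 14 makes that path 31 days.
The critical path is still Prototype→Pricing→Marketing→Legal; finish is now 31 days.
Change in finish: 31 − 25 = +6 days.

6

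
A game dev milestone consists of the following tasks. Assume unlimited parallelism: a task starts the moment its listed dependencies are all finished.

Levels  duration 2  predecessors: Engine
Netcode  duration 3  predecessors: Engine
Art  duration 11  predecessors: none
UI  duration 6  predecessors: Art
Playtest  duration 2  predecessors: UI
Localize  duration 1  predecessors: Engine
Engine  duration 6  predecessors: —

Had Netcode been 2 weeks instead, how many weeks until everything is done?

19

Baseline: Art→UI→Playtest = 11+6+2 = 19 → 19 weeks.
Netcode has 10 weeks of float (longest path through it is 9).
No other chain overtakes it, so the finish is 19 weeks.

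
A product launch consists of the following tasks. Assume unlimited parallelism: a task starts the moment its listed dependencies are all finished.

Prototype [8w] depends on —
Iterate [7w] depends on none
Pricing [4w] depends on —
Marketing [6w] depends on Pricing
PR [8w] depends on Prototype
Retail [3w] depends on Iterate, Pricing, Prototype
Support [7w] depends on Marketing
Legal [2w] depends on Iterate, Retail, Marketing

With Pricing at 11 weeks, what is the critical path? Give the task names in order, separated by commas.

Pricing, Marketing, Support

Baseline: Pricing→Marketing→Support = 4+6+7 = 17 → 17 weeks.
Pricing is on the critical path; changing it to 11 makes that path 24 weeks.
That remains the longest chain; total 24 weeks.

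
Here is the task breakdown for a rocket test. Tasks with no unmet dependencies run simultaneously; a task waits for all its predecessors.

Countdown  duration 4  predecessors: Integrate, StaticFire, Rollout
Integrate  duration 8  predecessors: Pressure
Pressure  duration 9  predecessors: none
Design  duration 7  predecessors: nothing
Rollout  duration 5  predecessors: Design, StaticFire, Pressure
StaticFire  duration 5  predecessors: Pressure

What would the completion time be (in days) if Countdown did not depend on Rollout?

Original critical path: Pressure→StaticFire→Rollout→Countdown = 9+5+5+4 = 23 ⇒ 23 days.
Without Rollout→Countdown, Countdown's earliest start moves from 19 to 17.
After: Pressure→Integrate→Countdown = 9+8+4 = 21 → 21 days.

21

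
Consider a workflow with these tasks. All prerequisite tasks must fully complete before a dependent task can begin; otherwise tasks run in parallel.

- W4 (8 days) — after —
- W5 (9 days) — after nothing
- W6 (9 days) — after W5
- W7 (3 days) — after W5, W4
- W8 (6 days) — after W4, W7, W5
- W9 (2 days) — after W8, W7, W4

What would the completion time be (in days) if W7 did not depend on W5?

Before: longest chain W5→W7→W8→W9 = 9+3+6+2 = 20, finish 20.
Without W5→W7, W7's earliest start moves from 9 to 8.
After: W4→W7→W8→W9 = 8+3+6+2 = 19 → 19 days.

19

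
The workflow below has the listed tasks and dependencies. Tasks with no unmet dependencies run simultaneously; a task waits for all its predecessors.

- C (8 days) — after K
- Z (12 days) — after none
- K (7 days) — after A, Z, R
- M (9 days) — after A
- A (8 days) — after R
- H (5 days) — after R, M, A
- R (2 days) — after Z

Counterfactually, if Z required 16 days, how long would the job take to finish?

41

As given, the longest chain is Z→R→A→K→C = 12+2+8+7+8 = 37, so the finish is 37 days.
Z is on the critical path; changing it to 16 makes that path 41 days.
No other chain overtakes it, so the finish is 41 days.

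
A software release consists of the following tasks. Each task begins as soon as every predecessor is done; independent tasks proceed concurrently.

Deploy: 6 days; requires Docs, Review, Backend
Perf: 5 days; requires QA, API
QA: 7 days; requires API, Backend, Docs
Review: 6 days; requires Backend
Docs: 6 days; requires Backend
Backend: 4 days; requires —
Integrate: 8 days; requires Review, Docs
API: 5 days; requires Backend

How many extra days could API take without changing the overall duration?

The longest chain is Backend→Docs→QA→Perf = 4+6+7+5 = 22; overall finish 22 days.
Longest path through API: 21 days (earliest finish 9, latest finish 10).
So API can slip 10 − 9 = 1 day.

1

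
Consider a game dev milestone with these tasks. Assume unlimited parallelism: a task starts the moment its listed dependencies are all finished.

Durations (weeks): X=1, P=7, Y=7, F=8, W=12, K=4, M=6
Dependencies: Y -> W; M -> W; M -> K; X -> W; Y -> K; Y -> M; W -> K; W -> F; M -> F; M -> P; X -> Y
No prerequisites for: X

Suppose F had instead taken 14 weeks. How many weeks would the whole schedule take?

Baseline: X→Y→M→W→F = 1+7+6+12+8 = 34 → 34 weeks.
Since F is critical, the +6 change carries straight to that chain (now 40 weeks).
The critical path is still X→Y→M→W→F; finish is now 40 weeks.

40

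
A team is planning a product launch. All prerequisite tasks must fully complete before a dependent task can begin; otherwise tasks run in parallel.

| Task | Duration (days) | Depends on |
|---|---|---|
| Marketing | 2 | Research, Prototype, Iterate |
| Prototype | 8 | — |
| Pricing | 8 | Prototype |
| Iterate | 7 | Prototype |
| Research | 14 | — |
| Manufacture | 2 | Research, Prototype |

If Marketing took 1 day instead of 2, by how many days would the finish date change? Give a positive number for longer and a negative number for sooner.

The binding path is Prototype→Iterate→Marketing = 8+7+2 = 17; finish at 17 days.
Since Marketing is critical, the -1 change carries straight to that chain (now 16 days).
The binding chain switches to Research→Manufacture = 14+2 = 16; finish 16 days.
Change in finish: 16 − 17 = -1 days.

-1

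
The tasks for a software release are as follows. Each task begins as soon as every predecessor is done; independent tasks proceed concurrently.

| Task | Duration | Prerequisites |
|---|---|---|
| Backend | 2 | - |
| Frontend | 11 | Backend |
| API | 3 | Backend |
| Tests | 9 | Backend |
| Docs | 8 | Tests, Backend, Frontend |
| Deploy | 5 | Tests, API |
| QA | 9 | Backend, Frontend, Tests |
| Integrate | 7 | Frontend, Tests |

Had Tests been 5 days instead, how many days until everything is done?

The binding path is Backend→Frontend→QA = 2+11+9 = 22; finish at 22 days.
The longest path through Tests is only 20 days, so Tests has float 2.
That remains the longest chain; total 22 days.

22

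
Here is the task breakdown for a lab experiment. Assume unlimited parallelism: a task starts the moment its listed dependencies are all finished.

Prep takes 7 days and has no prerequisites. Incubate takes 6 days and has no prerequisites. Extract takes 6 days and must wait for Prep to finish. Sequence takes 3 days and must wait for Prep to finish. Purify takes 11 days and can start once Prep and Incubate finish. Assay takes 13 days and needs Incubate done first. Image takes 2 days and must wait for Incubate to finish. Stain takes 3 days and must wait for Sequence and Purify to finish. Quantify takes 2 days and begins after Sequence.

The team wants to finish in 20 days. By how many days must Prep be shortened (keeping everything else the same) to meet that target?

1

Current finish: 21 days; target: 20.
Prep is on every critical path, so each day cut from Prep cuts the finish by one (this holds down to a finish of 20).
Need 21 − 20 = 1 day off Prep → Prep becomes 6 days, finish becomes 20.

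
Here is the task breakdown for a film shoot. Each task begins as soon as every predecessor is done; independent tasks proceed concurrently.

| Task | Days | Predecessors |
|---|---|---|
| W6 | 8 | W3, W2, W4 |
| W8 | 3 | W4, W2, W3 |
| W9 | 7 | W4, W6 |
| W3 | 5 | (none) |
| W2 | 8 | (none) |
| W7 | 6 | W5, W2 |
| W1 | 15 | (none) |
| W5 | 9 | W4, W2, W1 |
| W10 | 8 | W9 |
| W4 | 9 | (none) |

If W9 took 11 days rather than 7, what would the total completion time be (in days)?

36

Baseline: W4→W6→W9→W10 = 9+8+7+8 = 32 → 32 days.
W9 is on the critical path; changing it to 11 makes that path 36 days.
No other chain overtakes it, so the finish is 36 days.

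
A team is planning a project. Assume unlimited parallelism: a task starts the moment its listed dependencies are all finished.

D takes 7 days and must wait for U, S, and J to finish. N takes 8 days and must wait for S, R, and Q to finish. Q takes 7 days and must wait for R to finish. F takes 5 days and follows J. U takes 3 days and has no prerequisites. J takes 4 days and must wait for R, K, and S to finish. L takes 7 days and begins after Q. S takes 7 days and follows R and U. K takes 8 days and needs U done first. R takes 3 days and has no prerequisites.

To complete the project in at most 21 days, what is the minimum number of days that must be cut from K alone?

Current finish: 22 days; target: 21.
K is on every critical path, so each day cut from K cuts the finish by one (this holds down to a finish of 21).
Need 22 − 21 = 1 day off K → K becomes 7 days, finish becomes 21.

1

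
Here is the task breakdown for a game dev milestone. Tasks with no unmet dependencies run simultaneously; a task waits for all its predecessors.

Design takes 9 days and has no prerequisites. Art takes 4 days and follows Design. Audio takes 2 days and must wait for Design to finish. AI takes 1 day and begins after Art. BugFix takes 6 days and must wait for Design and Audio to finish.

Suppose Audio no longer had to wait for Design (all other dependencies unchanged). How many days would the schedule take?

15

With the dependency in place, Design→Audio→BugFix = 9+2+6 = 17 sets the finish at 17 days.
Without Design→Audio, Audio's earliest start moves from 9 to 0.
After: Design→BugFix = 9+6 = 15 → 15 days.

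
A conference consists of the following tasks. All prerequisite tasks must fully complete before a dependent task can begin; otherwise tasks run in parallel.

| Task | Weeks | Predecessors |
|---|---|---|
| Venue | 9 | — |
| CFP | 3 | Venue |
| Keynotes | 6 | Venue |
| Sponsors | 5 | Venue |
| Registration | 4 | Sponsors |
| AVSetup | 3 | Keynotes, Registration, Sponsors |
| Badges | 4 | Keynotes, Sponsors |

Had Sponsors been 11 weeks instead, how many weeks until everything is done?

Critical path before the change: Venue→Sponsors→Registration→AVSetup = 9+5+4+3 = 21 giving 21 weeks.
Sponsors lies on that path, so at 11 weeks the path becomes 27 weeks.
The critical path is still Venue→Sponsors→Registration→AVSetup; finish is now 27 weeks.

27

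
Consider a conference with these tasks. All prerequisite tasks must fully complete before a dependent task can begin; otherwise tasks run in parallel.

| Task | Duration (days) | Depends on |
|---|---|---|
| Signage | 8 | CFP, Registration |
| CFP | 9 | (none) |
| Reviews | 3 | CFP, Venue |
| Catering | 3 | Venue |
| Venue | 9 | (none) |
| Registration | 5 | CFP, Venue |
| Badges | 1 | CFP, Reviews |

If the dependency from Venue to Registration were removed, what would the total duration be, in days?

22

Before: longest chain Venue→Registration→Signage = 9+5+8 = 22, finish 22.
Dropping Venue→Registration doesn't change Registration's earliest start (9); another predecessor still binds.
After: CFP→Registration→Signage = 9+5+8 = 22 → 22 days.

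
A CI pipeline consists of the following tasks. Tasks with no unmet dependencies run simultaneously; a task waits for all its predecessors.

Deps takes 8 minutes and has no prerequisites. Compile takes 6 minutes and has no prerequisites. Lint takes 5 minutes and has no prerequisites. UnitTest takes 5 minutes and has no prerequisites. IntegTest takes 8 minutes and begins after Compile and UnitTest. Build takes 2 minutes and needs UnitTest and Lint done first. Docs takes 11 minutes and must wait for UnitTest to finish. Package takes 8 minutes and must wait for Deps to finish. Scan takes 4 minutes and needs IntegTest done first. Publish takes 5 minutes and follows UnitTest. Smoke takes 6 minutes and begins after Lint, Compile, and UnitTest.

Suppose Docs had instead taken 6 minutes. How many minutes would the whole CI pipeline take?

Actual critical path: Compile→IntegTest→Scan = 6+8+4 = 18 ⇒ 18 minutes.
Docs is off the critical path — its longest chain is 16 minutes, giving 2 of slack.
That remains the longest chain; total 18 minutes.

18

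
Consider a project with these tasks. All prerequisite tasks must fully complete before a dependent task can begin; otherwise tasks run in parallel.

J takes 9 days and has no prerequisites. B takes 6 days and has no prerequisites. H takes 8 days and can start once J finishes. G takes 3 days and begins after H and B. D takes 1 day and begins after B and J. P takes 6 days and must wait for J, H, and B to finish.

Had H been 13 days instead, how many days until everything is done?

Critical path before the change: J→H→P = 9+8+6 = 23 giving 23 days.
H is on the critical path; changing it to 13 makes that path 28 days.
The critical path is still J→H→P; finish is now 28 days.

28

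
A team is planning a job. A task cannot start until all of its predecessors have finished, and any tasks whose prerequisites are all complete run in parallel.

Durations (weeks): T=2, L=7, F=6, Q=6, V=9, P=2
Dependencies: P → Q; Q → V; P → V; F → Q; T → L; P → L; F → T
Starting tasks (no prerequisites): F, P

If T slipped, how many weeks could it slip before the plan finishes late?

6

Critical path: F→Q→V = 6+6+9 = 21, so the finish is 21 weeks.
The longest chain containing T totals 15 weeks.
Float = 21 − 15 = 6.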